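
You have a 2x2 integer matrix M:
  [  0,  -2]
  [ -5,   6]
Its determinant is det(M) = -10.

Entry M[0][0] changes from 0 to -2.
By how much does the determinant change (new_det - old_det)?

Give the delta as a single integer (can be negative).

Cofactor C_00 = 6
Entry delta = -2 - 0 = -2
Det delta = entry_delta * cofactor = -2 * 6 = -12

Answer: -12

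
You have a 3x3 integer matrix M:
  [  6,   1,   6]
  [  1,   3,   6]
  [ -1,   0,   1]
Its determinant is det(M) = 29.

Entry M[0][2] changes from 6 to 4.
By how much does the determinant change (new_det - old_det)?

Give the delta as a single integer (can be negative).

Cofactor C_02 = 3
Entry delta = 4 - 6 = -2
Det delta = entry_delta * cofactor = -2 * 3 = -6

Answer: -6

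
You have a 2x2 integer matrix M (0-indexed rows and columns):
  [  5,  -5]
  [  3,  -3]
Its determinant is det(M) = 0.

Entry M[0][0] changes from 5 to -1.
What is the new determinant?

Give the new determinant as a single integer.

Answer: 18

Derivation:
det is linear in row 0: changing M[0][0] by delta changes det by delta * cofactor(0,0).
Cofactor C_00 = (-1)^(0+0) * minor(0,0) = -3
Entry delta = -1 - 5 = -6
Det delta = -6 * -3 = 18
New det = 0 + 18 = 18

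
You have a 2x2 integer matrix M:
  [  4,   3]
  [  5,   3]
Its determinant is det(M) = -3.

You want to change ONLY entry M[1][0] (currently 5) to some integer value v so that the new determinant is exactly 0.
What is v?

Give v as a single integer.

det is linear in entry M[1][0]: det = old_det + (v - 5) * C_10
Cofactor C_10 = -3
Want det = 0: -3 + (v - 5) * -3 = 0
  (v - 5) = 3 / -3 = -1
  v = 5 + (-1) = 4

Answer: 4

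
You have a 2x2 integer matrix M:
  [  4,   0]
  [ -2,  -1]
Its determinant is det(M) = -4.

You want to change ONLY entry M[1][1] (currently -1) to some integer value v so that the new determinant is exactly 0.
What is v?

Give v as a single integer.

Answer: 0

Derivation:
det is linear in entry M[1][1]: det = old_det + (v - -1) * C_11
Cofactor C_11 = 4
Want det = 0: -4 + (v - -1) * 4 = 0
  (v - -1) = 4 / 4 = 1
  v = -1 + (1) = 0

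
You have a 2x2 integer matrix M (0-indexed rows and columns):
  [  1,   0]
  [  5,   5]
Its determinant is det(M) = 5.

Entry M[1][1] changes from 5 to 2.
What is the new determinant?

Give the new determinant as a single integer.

Answer: 2

Derivation:
det is linear in row 1: changing M[1][1] by delta changes det by delta * cofactor(1,1).
Cofactor C_11 = (-1)^(1+1) * minor(1,1) = 1
Entry delta = 2 - 5 = -3
Det delta = -3 * 1 = -3
New det = 5 + -3 = 2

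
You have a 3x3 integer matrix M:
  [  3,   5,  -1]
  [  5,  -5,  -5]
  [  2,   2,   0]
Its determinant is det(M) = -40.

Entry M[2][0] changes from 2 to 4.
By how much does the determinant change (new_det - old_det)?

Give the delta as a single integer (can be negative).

Answer: -60

Derivation:
Cofactor C_20 = -30
Entry delta = 4 - 2 = 2
Det delta = entry_delta * cofactor = 2 * -30 = -60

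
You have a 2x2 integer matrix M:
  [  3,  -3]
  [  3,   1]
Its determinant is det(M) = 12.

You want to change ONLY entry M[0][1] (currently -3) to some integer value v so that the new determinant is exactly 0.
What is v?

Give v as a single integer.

det is linear in entry M[0][1]: det = old_det + (v - -3) * C_01
Cofactor C_01 = -3
Want det = 0: 12 + (v - -3) * -3 = 0
  (v - -3) = -12 / -3 = 4
  v = -3 + (4) = 1

Answer: 1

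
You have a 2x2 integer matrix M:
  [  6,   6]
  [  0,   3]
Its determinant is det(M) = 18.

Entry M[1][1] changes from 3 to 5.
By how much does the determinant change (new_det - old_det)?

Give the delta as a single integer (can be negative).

Answer: 12

Derivation:
Cofactor C_11 = 6
Entry delta = 5 - 3 = 2
Det delta = entry_delta * cofactor = 2 * 6 = 12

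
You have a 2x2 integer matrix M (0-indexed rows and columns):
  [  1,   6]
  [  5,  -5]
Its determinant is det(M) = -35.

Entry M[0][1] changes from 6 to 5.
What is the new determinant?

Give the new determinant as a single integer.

det is linear in row 0: changing M[0][1] by delta changes det by delta * cofactor(0,1).
Cofactor C_01 = (-1)^(0+1) * minor(0,1) = -5
Entry delta = 5 - 6 = -1
Det delta = -1 * -5 = 5
New det = -35 + 5 = -30

Answer: -30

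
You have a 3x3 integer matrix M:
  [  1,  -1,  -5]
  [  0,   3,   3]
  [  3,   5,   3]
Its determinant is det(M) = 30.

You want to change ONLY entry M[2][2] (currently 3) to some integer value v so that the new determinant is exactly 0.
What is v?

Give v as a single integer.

det is linear in entry M[2][2]: det = old_det + (v - 3) * C_22
Cofactor C_22 = 3
Want det = 0: 30 + (v - 3) * 3 = 0
  (v - 3) = -30 / 3 = -10
  v = 3 + (-10) = -7

Answer: -7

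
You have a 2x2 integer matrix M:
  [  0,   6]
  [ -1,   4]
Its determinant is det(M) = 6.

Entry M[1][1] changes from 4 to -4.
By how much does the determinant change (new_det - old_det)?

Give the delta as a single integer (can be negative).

Answer: 0

Derivation:
Cofactor C_11 = 0
Entry delta = -4 - 4 = -8
Det delta = entry_delta * cofactor = -8 * 0 = 0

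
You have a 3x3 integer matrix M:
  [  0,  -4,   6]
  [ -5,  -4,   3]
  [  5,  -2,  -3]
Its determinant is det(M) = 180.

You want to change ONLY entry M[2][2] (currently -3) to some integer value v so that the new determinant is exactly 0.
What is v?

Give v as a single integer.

Answer: 6

Derivation:
det is linear in entry M[2][2]: det = old_det + (v - -3) * C_22
Cofactor C_22 = -20
Want det = 0: 180 + (v - -3) * -20 = 0
  (v - -3) = -180 / -20 = 9
  v = -3 + (9) = 6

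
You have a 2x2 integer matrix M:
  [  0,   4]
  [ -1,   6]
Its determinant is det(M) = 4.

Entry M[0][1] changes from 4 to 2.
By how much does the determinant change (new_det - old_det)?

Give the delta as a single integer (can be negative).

Cofactor C_01 = 1
Entry delta = 2 - 4 = -2
Det delta = entry_delta * cofactor = -2 * 1 = -2

Answer: -2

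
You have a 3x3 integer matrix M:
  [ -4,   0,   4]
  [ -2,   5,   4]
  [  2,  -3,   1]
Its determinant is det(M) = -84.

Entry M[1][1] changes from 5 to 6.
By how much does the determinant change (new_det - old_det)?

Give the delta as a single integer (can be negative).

Answer: -12

Derivation:
Cofactor C_11 = -12
Entry delta = 6 - 5 = 1
Det delta = entry_delta * cofactor = 1 * -12 = -12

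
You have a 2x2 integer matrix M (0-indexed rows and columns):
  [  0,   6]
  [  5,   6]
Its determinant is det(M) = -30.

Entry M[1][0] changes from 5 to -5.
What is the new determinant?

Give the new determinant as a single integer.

Answer: 30

Derivation:
det is linear in row 1: changing M[1][0] by delta changes det by delta * cofactor(1,0).
Cofactor C_10 = (-1)^(1+0) * minor(1,0) = -6
Entry delta = -5 - 5 = -10
Det delta = -10 * -6 = 60
New det = -30 + 60 = 30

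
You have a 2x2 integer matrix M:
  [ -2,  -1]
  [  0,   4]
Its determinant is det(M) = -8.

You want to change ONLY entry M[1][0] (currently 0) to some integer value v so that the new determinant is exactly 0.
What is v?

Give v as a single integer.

det is linear in entry M[1][0]: det = old_det + (v - 0) * C_10
Cofactor C_10 = 1
Want det = 0: -8 + (v - 0) * 1 = 0
  (v - 0) = 8 / 1 = 8
  v = 0 + (8) = 8

Answer: 8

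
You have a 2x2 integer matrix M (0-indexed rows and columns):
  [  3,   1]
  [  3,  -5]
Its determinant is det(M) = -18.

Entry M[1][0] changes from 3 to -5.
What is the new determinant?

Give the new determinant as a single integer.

Answer: -10

Derivation:
det is linear in row 1: changing M[1][0] by delta changes det by delta * cofactor(1,0).
Cofactor C_10 = (-1)^(1+0) * minor(1,0) = -1
Entry delta = -5 - 3 = -8
Det delta = -8 * -1 = 8
New det = -18 + 8 = -10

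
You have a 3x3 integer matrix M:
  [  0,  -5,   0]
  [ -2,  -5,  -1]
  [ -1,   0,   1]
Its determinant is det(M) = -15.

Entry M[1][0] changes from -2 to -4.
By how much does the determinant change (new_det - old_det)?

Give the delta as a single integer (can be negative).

Cofactor C_10 = 5
Entry delta = -4 - -2 = -2
Det delta = entry_delta * cofactor = -2 * 5 = -10

Answer: -10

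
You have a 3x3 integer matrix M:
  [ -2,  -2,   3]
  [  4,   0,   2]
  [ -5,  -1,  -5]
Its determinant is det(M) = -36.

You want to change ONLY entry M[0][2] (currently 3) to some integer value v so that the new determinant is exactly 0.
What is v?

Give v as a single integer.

det is linear in entry M[0][2]: det = old_det + (v - 3) * C_02
Cofactor C_02 = -4
Want det = 0: -36 + (v - 3) * -4 = 0
  (v - 3) = 36 / -4 = -9
  v = 3 + (-9) = -6

Answer: -6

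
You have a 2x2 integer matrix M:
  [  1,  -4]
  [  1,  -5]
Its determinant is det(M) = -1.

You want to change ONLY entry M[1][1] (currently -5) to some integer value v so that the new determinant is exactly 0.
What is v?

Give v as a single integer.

det is linear in entry M[1][1]: det = old_det + (v - -5) * C_11
Cofactor C_11 = 1
Want det = 0: -1 + (v - -5) * 1 = 0
  (v - -5) = 1 / 1 = 1
  v = -5 + (1) = -4

Answer: -4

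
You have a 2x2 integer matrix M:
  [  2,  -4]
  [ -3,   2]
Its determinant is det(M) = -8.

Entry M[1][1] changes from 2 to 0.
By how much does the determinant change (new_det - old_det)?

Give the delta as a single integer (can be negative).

Cofactor C_11 = 2
Entry delta = 0 - 2 = -2
Det delta = entry_delta * cofactor = -2 * 2 = -4

Answer: -4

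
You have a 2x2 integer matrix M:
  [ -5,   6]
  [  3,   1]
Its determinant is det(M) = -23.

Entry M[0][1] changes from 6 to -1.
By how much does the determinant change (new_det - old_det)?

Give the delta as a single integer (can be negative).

Answer: 21

Derivation:
Cofactor C_01 = -3
Entry delta = -1 - 6 = -7
Det delta = entry_delta * cofactor = -7 * -3 = 21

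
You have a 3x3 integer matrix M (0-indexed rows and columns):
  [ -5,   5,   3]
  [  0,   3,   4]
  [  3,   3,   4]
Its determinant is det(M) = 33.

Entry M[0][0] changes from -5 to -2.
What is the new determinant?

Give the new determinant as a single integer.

det is linear in row 0: changing M[0][0] by delta changes det by delta * cofactor(0,0).
Cofactor C_00 = (-1)^(0+0) * minor(0,0) = 0
Entry delta = -2 - -5 = 3
Det delta = 3 * 0 = 0
New det = 33 + 0 = 33

Answer: 33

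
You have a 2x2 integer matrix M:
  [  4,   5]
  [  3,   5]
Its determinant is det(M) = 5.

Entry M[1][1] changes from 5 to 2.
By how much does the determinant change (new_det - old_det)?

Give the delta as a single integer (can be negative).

Cofactor C_11 = 4
Entry delta = 2 - 5 = -3
Det delta = entry_delta * cofactor = -3 * 4 = -12

Answer: -12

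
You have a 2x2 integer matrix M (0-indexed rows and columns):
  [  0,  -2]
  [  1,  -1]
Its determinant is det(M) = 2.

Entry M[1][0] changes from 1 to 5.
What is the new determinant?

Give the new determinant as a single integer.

Answer: 10

Derivation:
det is linear in row 1: changing M[1][0] by delta changes det by delta * cofactor(1,0).
Cofactor C_10 = (-1)^(1+0) * minor(1,0) = 2
Entry delta = 5 - 1 = 4
Det delta = 4 * 2 = 8
New det = 2 + 8 = 10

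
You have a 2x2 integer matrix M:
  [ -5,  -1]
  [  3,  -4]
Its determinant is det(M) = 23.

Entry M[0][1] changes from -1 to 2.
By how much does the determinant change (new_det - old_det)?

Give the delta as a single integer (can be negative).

Answer: -9

Derivation:
Cofactor C_01 = -3
Entry delta = 2 - -1 = 3
Det delta = entry_delta * cofactor = 3 * -3 = -9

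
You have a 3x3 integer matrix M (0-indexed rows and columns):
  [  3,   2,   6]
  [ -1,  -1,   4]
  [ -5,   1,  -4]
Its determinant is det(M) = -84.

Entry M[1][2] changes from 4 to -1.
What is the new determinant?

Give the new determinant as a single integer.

Answer: -19

Derivation:
det is linear in row 1: changing M[1][2] by delta changes det by delta * cofactor(1,2).
Cofactor C_12 = (-1)^(1+2) * minor(1,2) = -13
Entry delta = -1 - 4 = -5
Det delta = -5 * -13 = 65
New det = -84 + 65 = -19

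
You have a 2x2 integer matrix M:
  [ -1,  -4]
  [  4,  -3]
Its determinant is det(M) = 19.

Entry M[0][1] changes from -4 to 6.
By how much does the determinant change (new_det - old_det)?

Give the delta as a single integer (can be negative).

Answer: -40

Derivation:
Cofactor C_01 = -4
Entry delta = 6 - -4 = 10
Det delta = entry_delta * cofactor = 10 * -4 = -40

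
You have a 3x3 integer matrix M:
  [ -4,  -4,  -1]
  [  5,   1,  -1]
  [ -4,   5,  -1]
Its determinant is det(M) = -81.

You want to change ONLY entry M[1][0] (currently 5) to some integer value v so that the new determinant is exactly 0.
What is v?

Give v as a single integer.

Answer: -4

Derivation:
det is linear in entry M[1][0]: det = old_det + (v - 5) * C_10
Cofactor C_10 = -9
Want det = 0: -81 + (v - 5) * -9 = 0
  (v - 5) = 81 / -9 = -9
  v = 5 + (-9) = -4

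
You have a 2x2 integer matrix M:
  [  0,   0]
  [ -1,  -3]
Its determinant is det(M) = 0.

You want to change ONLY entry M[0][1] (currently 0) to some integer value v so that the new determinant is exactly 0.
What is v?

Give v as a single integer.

det is linear in entry M[0][1]: det = old_det + (v - 0) * C_01
Cofactor C_01 = 1
Want det = 0: 0 + (v - 0) * 1 = 0
  (v - 0) = 0 / 1 = 0
  v = 0 + (0) = 0

Answer: 0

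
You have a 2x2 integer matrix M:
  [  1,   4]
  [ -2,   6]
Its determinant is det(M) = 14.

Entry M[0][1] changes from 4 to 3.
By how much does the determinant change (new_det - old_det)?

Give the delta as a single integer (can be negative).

Answer: -2

Derivation:
Cofactor C_01 = 2
Entry delta = 3 - 4 = -1
Det delta = entry_delta * cofactor = -1 * 2 = -2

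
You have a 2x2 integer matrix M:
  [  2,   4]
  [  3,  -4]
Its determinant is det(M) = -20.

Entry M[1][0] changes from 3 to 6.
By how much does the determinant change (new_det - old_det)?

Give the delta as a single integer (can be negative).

Cofactor C_10 = -4
Entry delta = 6 - 3 = 3
Det delta = entry_delta * cofactor = 3 * -4 = -12

Answer: -12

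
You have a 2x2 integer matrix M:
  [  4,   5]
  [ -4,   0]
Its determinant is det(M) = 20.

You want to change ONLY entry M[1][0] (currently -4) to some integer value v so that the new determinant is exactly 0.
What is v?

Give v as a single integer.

Answer: 0

Derivation:
det is linear in entry M[1][0]: det = old_det + (v - -4) * C_10
Cofactor C_10 = -5
Want det = 0: 20 + (v - -4) * -5 = 0
  (v - -4) = -20 / -5 = 4
  v = -4 + (4) = 0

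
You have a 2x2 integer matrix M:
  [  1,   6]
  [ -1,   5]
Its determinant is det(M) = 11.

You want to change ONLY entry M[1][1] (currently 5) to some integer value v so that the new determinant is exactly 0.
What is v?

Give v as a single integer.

Answer: -6

Derivation:
det is linear in entry M[1][1]: det = old_det + (v - 5) * C_11
Cofactor C_11 = 1
Want det = 0: 11 + (v - 5) * 1 = 0
  (v - 5) = -11 / 1 = -11
  v = 5 + (-11) = -6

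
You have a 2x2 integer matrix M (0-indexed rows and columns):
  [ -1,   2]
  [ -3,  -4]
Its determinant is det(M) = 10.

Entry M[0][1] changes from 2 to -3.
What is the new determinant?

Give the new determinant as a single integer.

Answer: -5

Derivation:
det is linear in row 0: changing M[0][1] by delta changes det by delta * cofactor(0,1).
Cofactor C_01 = (-1)^(0+1) * minor(0,1) = 3
Entry delta = -3 - 2 = -5
Det delta = -5 * 3 = -15
New det = 10 + -15 = -5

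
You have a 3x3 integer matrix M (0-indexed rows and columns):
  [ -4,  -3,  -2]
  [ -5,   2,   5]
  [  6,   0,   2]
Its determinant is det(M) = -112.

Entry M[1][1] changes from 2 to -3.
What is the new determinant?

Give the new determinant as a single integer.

det is linear in row 1: changing M[1][1] by delta changes det by delta * cofactor(1,1).
Cofactor C_11 = (-1)^(1+1) * minor(1,1) = 4
Entry delta = -3 - 2 = -5
Det delta = -5 * 4 = -20
New det = -112 + -20 = -132

Answer: -132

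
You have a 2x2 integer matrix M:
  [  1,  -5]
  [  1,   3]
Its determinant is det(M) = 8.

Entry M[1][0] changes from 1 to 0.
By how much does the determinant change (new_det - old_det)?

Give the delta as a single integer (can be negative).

Cofactor C_10 = 5
Entry delta = 0 - 1 = -1
Det delta = entry_delta * cofactor = -1 * 5 = -5

Answer: -5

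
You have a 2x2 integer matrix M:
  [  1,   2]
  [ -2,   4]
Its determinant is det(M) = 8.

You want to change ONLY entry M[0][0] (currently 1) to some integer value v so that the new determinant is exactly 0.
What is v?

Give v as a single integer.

det is linear in entry M[0][0]: det = old_det + (v - 1) * C_00
Cofactor C_00 = 4
Want det = 0: 8 + (v - 1) * 4 = 0
  (v - 1) = -8 / 4 = -2
  v = 1 + (-2) = -1

Answer: -1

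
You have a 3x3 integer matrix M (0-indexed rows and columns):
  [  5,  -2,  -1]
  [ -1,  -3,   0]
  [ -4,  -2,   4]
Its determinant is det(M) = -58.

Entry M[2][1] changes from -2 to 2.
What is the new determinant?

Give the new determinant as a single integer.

det is linear in row 2: changing M[2][1] by delta changes det by delta * cofactor(2,1).
Cofactor C_21 = (-1)^(2+1) * minor(2,1) = 1
Entry delta = 2 - -2 = 4
Det delta = 4 * 1 = 4
New det = -58 + 4 = -54

Answer: -54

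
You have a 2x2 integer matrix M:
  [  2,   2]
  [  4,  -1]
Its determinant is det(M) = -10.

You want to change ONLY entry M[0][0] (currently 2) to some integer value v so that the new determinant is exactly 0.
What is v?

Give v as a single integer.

Answer: -8

Derivation:
det is linear in entry M[0][0]: det = old_det + (v - 2) * C_00
Cofactor C_00 = -1
Want det = 0: -10 + (v - 2) * -1 = 0
  (v - 2) = 10 / -1 = -10
  v = 2 + (-10) = -8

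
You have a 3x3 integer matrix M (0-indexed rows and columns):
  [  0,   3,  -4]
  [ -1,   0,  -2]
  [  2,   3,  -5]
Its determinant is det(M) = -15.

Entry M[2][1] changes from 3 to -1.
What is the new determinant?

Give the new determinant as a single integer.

det is linear in row 2: changing M[2][1] by delta changes det by delta * cofactor(2,1).
Cofactor C_21 = (-1)^(2+1) * minor(2,1) = 4
Entry delta = -1 - 3 = -4
Det delta = -4 * 4 = -16
New det = -15 + -16 = -31

Answer: -31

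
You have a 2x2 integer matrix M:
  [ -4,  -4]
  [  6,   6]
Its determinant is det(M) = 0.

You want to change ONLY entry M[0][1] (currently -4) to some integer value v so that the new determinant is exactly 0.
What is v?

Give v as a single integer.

Answer: -4

Derivation:
det is linear in entry M[0][1]: det = old_det + (v - -4) * C_01
Cofactor C_01 = -6
Want det = 0: 0 + (v - -4) * -6 = 0
  (v - -4) = 0 / -6 = 0
  v = -4 + (0) = -4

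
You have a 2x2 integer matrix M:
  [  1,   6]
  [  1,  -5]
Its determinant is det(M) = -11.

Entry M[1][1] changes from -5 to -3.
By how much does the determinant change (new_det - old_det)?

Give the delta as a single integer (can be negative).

Cofactor C_11 = 1
Entry delta = -3 - -5 = 2
Det delta = entry_delta * cofactor = 2 * 1 = 2

Answer: 2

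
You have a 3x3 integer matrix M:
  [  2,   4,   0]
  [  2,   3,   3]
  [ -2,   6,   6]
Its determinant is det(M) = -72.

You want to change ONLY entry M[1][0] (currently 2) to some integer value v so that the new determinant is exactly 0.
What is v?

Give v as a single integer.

det is linear in entry M[1][0]: det = old_det + (v - 2) * C_10
Cofactor C_10 = -24
Want det = 0: -72 + (v - 2) * -24 = 0
  (v - 2) = 72 / -24 = -3
  v = 2 + (-3) = -1

Answer: -1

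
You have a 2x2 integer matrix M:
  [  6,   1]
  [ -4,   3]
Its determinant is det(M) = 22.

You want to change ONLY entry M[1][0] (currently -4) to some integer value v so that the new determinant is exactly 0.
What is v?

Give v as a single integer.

Answer: 18

Derivation:
det is linear in entry M[1][0]: det = old_det + (v - -4) * C_10
Cofactor C_10 = -1
Want det = 0: 22 + (v - -4) * -1 = 0
  (v - -4) = -22 / -1 = 22
  v = -4 + (22) = 18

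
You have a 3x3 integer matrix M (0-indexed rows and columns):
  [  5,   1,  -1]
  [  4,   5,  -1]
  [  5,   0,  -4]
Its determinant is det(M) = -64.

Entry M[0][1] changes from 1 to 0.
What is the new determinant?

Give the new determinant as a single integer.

Answer: -75

Derivation:
det is linear in row 0: changing M[0][1] by delta changes det by delta * cofactor(0,1).
Cofactor C_01 = (-1)^(0+1) * minor(0,1) = 11
Entry delta = 0 - 1 = -1
Det delta = -1 * 11 = -11
New det = -64 + -11 = -75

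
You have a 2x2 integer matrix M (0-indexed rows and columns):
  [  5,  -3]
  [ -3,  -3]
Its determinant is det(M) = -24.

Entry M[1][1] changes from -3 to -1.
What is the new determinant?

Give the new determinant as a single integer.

Answer: -14

Derivation:
det is linear in row 1: changing M[1][1] by delta changes det by delta * cofactor(1,1).
Cofactor C_11 = (-1)^(1+1) * minor(1,1) = 5
Entry delta = -1 - -3 = 2
Det delta = 2 * 5 = 10
New det = -24 + 10 = -14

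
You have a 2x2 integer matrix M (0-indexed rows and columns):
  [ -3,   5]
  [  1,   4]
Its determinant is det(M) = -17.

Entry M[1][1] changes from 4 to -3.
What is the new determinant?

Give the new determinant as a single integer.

det is linear in row 1: changing M[1][1] by delta changes det by delta * cofactor(1,1).
Cofactor C_11 = (-1)^(1+1) * minor(1,1) = -3
Entry delta = -3 - 4 = -7
Det delta = -7 * -3 = 21
New det = -17 + 21 = 4

Answer: 4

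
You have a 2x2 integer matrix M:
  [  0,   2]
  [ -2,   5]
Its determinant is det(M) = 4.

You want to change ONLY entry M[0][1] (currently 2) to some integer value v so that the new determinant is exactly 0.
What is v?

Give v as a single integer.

det is linear in entry M[0][1]: det = old_det + (v - 2) * C_01
Cofactor C_01 = 2
Want det = 0: 4 + (v - 2) * 2 = 0
  (v - 2) = -4 / 2 = -2
  v = 2 + (-2) = 0

Answer: 0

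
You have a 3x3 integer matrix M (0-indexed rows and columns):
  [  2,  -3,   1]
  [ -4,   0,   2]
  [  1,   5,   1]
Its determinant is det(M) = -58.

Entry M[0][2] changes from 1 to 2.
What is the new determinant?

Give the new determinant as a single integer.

Answer: -78

Derivation:
det is linear in row 0: changing M[0][2] by delta changes det by delta * cofactor(0,2).
Cofactor C_02 = (-1)^(0+2) * minor(0,2) = -20
Entry delta = 2 - 1 = 1
Det delta = 1 * -20 = -20
New det = -58 + -20 = -78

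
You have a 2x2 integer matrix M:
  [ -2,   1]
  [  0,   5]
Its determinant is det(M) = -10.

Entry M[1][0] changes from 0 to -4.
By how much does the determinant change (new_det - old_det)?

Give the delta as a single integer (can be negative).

Answer: 4

Derivation:
Cofactor C_10 = -1
Entry delta = -4 - 0 = -4
Det delta = entry_delta * cofactor = -4 * -1 = 4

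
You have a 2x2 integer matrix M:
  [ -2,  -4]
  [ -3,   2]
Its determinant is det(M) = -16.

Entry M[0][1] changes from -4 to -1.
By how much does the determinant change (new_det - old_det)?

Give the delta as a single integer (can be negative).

Answer: 9

Derivation:
Cofactor C_01 = 3
Entry delta = -1 - -4 = 3
Det delta = entry_delta * cofactor = 3 * 3 = 9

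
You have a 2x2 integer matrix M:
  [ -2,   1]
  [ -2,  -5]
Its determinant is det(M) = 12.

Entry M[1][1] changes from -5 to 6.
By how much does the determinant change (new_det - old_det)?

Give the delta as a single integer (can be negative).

Cofactor C_11 = -2
Entry delta = 6 - -5 = 11
Det delta = entry_delta * cofactor = 11 * -2 = -22

Answer: -22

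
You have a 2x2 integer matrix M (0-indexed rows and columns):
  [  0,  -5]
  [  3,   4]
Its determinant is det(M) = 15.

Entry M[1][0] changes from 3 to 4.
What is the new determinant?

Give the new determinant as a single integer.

Answer: 20

Derivation:
det is linear in row 1: changing M[1][0] by delta changes det by delta * cofactor(1,0).
Cofactor C_10 = (-1)^(1+0) * minor(1,0) = 5
Entry delta = 4 - 3 = 1
Det delta = 1 * 5 = 5
New det = 15 + 5 = 20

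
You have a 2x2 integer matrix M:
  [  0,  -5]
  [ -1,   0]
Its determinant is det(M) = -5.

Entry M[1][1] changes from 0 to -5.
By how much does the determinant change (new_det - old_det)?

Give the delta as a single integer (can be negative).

Answer: 0

Derivation:
Cofactor C_11 = 0
Entry delta = -5 - 0 = -5
Det delta = entry_delta * cofactor = -5 * 0 = 0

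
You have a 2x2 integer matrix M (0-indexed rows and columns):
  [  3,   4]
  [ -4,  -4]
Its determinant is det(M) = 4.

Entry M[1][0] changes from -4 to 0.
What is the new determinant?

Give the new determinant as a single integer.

Answer: -12

Derivation:
det is linear in row 1: changing M[1][0] by delta changes det by delta * cofactor(1,0).
Cofactor C_10 = (-1)^(1+0) * minor(1,0) = -4
Entry delta = 0 - -4 = 4
Det delta = 4 * -4 = -16
New det = 4 + -16 = -12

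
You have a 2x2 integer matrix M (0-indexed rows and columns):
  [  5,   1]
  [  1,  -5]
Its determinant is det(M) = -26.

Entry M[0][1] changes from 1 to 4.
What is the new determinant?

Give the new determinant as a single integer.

Answer: -29

Derivation:
det is linear in row 0: changing M[0][1] by delta changes det by delta * cofactor(0,1).
Cofactor C_01 = (-1)^(0+1) * minor(0,1) = -1
Entry delta = 4 - 1 = 3
Det delta = 3 * -1 = -3
New det = -26 + -3 = -29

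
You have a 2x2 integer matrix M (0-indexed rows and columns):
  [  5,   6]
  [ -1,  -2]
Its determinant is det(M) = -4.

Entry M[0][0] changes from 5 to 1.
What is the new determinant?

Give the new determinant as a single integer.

Answer: 4

Derivation:
det is linear in row 0: changing M[0][0] by delta changes det by delta * cofactor(0,0).
Cofactor C_00 = (-1)^(0+0) * minor(0,0) = -2
Entry delta = 1 - 5 = -4
Det delta = -4 * -2 = 8
New det = -4 + 8 = 4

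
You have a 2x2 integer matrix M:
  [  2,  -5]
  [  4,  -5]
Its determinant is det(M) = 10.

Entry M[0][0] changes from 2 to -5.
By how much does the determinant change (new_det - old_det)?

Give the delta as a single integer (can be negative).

Cofactor C_00 = -5
Entry delta = -5 - 2 = -7
Det delta = entry_delta * cofactor = -7 * -5 = 35

Answer: 35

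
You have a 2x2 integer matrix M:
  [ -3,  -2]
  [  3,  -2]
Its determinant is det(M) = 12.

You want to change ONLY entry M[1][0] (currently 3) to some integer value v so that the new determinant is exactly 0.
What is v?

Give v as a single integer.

det is linear in entry M[1][0]: det = old_det + (v - 3) * C_10
Cofactor C_10 = 2
Want det = 0: 12 + (v - 3) * 2 = 0
  (v - 3) = -12 / 2 = -6
  v = 3 + (-6) = -3

Answer: -3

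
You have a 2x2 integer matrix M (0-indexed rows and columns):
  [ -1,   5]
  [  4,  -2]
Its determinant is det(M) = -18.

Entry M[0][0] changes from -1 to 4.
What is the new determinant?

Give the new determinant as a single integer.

Answer: -28

Derivation:
det is linear in row 0: changing M[0][0] by delta changes det by delta * cofactor(0,0).
Cofactor C_00 = (-1)^(0+0) * minor(0,0) = -2
Entry delta = 4 - -1 = 5
Det delta = 5 * -2 = -10
New det = -18 + -10 = -28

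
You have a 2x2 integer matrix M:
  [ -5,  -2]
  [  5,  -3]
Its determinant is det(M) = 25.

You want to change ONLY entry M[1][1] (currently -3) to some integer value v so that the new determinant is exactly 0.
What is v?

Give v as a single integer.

Answer: 2

Derivation:
det is linear in entry M[1][1]: det = old_det + (v - -3) * C_11
Cofactor C_11 = -5
Want det = 0: 25 + (v - -3) * -5 = 0
  (v - -3) = -25 / -5 = 5
  v = -3 + (5) = 2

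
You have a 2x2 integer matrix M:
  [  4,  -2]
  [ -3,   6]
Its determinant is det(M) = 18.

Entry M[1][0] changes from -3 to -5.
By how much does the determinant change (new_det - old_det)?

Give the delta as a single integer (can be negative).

Cofactor C_10 = 2
Entry delta = -5 - -3 = -2
Det delta = entry_delta * cofactor = -2 * 2 = -4

Answer: -4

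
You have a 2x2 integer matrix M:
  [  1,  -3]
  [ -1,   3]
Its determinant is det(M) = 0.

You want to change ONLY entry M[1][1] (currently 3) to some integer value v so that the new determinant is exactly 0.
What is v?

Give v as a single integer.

det is linear in entry M[1][1]: det = old_det + (v - 3) * C_11
Cofactor C_11 = 1
Want det = 0: 0 + (v - 3) * 1 = 0
  (v - 3) = 0 / 1 = 0
  v = 3 + (0) = 3

Answer: 3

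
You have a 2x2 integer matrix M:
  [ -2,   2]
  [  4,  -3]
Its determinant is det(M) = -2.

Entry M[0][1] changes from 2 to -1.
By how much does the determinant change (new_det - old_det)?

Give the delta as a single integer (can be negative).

Cofactor C_01 = -4
Entry delta = -1 - 2 = -3
Det delta = entry_delta * cofactor = -3 * -4 = 12

Answer: 12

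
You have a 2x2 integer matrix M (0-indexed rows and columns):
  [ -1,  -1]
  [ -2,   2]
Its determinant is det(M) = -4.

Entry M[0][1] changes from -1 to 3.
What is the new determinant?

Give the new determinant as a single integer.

Answer: 4

Derivation:
det is linear in row 0: changing M[0][1] by delta changes det by delta * cofactor(0,1).
Cofactor C_01 = (-1)^(0+1) * minor(0,1) = 2
Entry delta = 3 - -1 = 4
Det delta = 4 * 2 = 8
New det = -4 + 8 = 4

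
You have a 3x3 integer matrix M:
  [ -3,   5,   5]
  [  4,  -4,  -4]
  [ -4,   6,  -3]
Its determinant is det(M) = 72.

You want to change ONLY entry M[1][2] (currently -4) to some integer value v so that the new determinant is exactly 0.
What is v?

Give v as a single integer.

det is linear in entry M[1][2]: det = old_det + (v - -4) * C_12
Cofactor C_12 = -2
Want det = 0: 72 + (v - -4) * -2 = 0
  (v - -4) = -72 / -2 = 36
  v = -4 + (36) = 32

Answer: 32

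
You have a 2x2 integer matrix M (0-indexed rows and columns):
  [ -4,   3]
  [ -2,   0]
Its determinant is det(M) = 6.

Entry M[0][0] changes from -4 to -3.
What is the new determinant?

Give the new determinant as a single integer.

det is linear in row 0: changing M[0][0] by delta changes det by delta * cofactor(0,0).
Cofactor C_00 = (-1)^(0+0) * minor(0,0) = 0
Entry delta = -3 - -4 = 1
Det delta = 1 * 0 = 0
New det = 6 + 0 = 6

Answer: 6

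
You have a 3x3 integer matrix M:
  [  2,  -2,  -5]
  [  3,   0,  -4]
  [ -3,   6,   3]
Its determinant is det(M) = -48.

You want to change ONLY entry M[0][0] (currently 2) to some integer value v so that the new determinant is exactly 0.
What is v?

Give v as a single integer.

Answer: 4

Derivation:
det is linear in entry M[0][0]: det = old_det + (v - 2) * C_00
Cofactor C_00 = 24
Want det = 0: -48 + (v - 2) * 24 = 0
  (v - 2) = 48 / 24 = 2
  v = 2 + (2) = 4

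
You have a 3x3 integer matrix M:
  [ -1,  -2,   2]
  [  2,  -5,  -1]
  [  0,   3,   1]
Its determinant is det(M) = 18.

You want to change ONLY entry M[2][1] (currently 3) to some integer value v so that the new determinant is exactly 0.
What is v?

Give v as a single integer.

Answer: -3

Derivation:
det is linear in entry M[2][1]: det = old_det + (v - 3) * C_21
Cofactor C_21 = 3
Want det = 0: 18 + (v - 3) * 3 = 0
  (v - 3) = -18 / 3 = -6
  v = 3 + (-6) = -3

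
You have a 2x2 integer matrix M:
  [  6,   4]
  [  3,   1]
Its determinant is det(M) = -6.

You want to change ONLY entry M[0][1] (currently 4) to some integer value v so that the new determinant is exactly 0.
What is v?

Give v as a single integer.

Answer: 2

Derivation:
det is linear in entry M[0][1]: det = old_det + (v - 4) * C_01
Cofactor C_01 = -3
Want det = 0: -6 + (v - 4) * -3 = 0
  (v - 4) = 6 / -3 = -2
  v = 4 + (-2) = 2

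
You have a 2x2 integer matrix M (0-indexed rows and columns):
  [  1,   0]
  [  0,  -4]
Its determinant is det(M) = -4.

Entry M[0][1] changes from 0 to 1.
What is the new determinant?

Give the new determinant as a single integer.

Answer: -4

Derivation:
det is linear in row 0: changing M[0][1] by delta changes det by delta * cofactor(0,1).
Cofactor C_01 = (-1)^(0+1) * minor(0,1) = 0
Entry delta = 1 - 0 = 1
Det delta = 1 * 0 = 0
New det = -4 + 0 = -4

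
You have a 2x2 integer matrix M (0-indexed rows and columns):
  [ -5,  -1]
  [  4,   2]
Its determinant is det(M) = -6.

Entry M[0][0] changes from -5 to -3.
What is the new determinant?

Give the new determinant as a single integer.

Answer: -2

Derivation:
det is linear in row 0: changing M[0][0] by delta changes det by delta * cofactor(0,0).
Cofactor C_00 = (-1)^(0+0) * minor(0,0) = 2
Entry delta = -3 - -5 = 2
Det delta = 2 * 2 = 4
New det = -6 + 4 = -2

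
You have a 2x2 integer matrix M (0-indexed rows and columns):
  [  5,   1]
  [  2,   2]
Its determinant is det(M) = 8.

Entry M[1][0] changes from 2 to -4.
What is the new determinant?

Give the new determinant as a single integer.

Answer: 14

Derivation:
det is linear in row 1: changing M[1][0] by delta changes det by delta * cofactor(1,0).
Cofactor C_10 = (-1)^(1+0) * minor(1,0) = -1
Entry delta = -4 - 2 = -6
Det delta = -6 * -1 = 6
New det = 8 + 6 = 14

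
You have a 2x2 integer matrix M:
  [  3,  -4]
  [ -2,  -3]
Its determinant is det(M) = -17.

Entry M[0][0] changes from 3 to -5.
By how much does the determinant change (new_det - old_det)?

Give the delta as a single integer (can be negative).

Cofactor C_00 = -3
Entry delta = -5 - 3 = -8
Det delta = entry_delta * cofactor = -8 * -3 = 24

Answer: 24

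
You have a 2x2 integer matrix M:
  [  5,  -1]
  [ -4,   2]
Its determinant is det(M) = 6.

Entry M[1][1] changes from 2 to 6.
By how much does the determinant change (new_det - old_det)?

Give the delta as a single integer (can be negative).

Answer: 20

Derivation:
Cofactor C_11 = 5
Entry delta = 6 - 2 = 4
Det delta = entry_delta * cofactor = 4 * 5 = 20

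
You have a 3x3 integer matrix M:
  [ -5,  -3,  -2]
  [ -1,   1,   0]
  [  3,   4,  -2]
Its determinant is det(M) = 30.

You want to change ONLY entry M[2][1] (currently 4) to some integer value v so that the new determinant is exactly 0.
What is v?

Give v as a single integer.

det is linear in entry M[2][1]: det = old_det + (v - 4) * C_21
Cofactor C_21 = 2
Want det = 0: 30 + (v - 4) * 2 = 0
  (v - 4) = -30 / 2 = -15
  v = 4 + (-15) = -11

Answer: -11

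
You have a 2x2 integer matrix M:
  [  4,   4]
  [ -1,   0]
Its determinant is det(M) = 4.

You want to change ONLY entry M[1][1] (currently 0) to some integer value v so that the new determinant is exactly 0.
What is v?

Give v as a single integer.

det is linear in entry M[1][1]: det = old_det + (v - 0) * C_11
Cofactor C_11 = 4
Want det = 0: 4 + (v - 0) * 4 = 0
  (v - 0) = -4 / 4 = -1
  v = 0 + (-1) = -1

Answer: -1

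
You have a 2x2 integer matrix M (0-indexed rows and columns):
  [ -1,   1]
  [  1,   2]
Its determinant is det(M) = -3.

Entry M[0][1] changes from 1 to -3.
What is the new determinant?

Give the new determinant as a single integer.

det is linear in row 0: changing M[0][1] by delta changes det by delta * cofactor(0,1).
Cofactor C_01 = (-1)^(0+1) * minor(0,1) = -1
Entry delta = -3 - 1 = -4
Det delta = -4 * -1 = 4
New det = -3 + 4 = 1

Answer: 1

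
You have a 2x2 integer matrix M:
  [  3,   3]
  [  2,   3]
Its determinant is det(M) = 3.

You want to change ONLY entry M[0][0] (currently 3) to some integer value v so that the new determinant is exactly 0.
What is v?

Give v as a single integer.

det is linear in entry M[0][0]: det = old_det + (v - 3) * C_00
Cofactor C_00 = 3
Want det = 0: 3 + (v - 3) * 3 = 0
  (v - 3) = -3 / 3 = -1
  v = 3 + (-1) = 2

Answer: 2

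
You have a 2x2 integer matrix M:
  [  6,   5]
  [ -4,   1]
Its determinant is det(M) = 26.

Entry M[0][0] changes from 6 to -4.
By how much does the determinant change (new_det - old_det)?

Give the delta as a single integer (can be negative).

Answer: -10

Derivation:
Cofactor C_00 = 1
Entry delta = -4 - 6 = -10
Det delta = entry_delta * cofactor = -10 * 1 = -10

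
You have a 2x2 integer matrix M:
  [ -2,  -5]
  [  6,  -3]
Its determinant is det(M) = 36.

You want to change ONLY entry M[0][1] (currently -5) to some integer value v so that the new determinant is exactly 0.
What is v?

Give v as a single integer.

det is linear in entry M[0][1]: det = old_det + (v - -5) * C_01
Cofactor C_01 = -6
Want det = 0: 36 + (v - -5) * -6 = 0
  (v - -5) = -36 / -6 = 6
  v = -5 + (6) = 1

Answer: 1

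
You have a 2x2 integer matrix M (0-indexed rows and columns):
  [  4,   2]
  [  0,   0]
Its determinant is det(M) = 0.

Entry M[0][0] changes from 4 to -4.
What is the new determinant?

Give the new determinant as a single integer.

det is linear in row 0: changing M[0][0] by delta changes det by delta * cofactor(0,0).
Cofactor C_00 = (-1)^(0+0) * minor(0,0) = 0
Entry delta = -4 - 4 = -8
Det delta = -8 * 0 = 0
New det = 0 + 0 = 0

Answer: 0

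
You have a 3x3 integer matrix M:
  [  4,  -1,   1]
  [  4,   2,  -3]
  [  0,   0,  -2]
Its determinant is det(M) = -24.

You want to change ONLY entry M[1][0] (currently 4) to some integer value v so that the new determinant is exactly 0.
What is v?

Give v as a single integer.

det is linear in entry M[1][0]: det = old_det + (v - 4) * C_10
Cofactor C_10 = -2
Want det = 0: -24 + (v - 4) * -2 = 0
  (v - 4) = 24 / -2 = -12
  v = 4 + (-12) = -8

Answer: -8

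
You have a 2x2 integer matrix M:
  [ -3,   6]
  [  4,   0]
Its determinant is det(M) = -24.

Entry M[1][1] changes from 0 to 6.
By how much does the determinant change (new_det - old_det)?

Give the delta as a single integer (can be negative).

Answer: -18

Derivation:
Cofactor C_11 = -3
Entry delta = 6 - 0 = 6
Det delta = entry_delta * cofactor = 6 * -3 = -18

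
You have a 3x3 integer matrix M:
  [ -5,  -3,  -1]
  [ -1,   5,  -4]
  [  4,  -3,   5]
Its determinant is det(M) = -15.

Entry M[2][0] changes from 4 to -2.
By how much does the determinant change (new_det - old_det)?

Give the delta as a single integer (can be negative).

Answer: -102

Derivation:
Cofactor C_20 = 17
Entry delta = -2 - 4 = -6
Det delta = entry_delta * cofactor = -6 * 17 = -102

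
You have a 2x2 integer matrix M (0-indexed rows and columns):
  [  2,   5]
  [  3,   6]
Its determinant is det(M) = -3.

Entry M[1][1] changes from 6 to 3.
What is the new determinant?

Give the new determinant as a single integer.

Answer: -9

Derivation:
det is linear in row 1: changing M[1][1] by delta changes det by delta * cofactor(1,1).
Cofactor C_11 = (-1)^(1+1) * minor(1,1) = 2
Entry delta = 3 - 6 = -3
Det delta = -3 * 2 = -6
New det = -3 + -6 = -9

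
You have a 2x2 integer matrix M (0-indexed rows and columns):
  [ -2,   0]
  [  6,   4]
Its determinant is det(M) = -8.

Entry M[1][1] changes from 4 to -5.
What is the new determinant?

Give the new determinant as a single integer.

det is linear in row 1: changing M[1][1] by delta changes det by delta * cofactor(1,1).
Cofactor C_11 = (-1)^(1+1) * minor(1,1) = -2
Entry delta = -5 - 4 = -9
Det delta = -9 * -2 = 18
New det = -8 + 18 = 10

Answer: 10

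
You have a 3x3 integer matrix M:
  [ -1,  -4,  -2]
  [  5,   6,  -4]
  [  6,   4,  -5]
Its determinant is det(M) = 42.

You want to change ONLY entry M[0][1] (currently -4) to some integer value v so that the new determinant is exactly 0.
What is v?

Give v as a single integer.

det is linear in entry M[0][1]: det = old_det + (v - -4) * C_01
Cofactor C_01 = 1
Want det = 0: 42 + (v - -4) * 1 = 0
  (v - -4) = -42 / 1 = -42
  v = -4 + (-42) = -46

Answer: -46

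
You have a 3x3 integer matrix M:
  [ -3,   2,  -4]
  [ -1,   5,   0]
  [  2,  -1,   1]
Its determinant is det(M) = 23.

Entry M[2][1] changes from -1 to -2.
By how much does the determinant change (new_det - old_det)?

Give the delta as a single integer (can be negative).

Answer: -4

Derivation:
Cofactor C_21 = 4
Entry delta = -2 - -1 = -1
Det delta = entry_delta * cofactor = -1 * 4 = -4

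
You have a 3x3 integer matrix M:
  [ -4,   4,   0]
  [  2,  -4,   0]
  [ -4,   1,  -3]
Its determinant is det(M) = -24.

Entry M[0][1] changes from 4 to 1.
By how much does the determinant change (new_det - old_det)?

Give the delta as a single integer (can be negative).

Answer: -18

Derivation:
Cofactor C_01 = 6
Entry delta = 1 - 4 = -3
Det delta = entry_delta * cofactor = -3 * 6 = -18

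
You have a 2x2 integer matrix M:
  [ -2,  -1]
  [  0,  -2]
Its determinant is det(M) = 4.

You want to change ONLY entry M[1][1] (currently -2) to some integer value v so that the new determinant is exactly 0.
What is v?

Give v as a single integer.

Answer: 0

Derivation:
det is linear in entry M[1][1]: det = old_det + (v - -2) * C_11
Cofactor C_11 = -2
Want det = 0: 4 + (v - -2) * -2 = 0
  (v - -2) = -4 / -2 = 2
  v = -2 + (2) = 0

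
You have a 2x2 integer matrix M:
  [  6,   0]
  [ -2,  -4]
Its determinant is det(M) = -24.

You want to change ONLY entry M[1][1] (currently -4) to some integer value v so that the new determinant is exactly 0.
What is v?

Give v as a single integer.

det is linear in entry M[1][1]: det = old_det + (v - -4) * C_11
Cofactor C_11 = 6
Want det = 0: -24 + (v - -4) * 6 = 0
  (v - -4) = 24 / 6 = 4
  v = -4 + (4) = 0

Answer: 0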